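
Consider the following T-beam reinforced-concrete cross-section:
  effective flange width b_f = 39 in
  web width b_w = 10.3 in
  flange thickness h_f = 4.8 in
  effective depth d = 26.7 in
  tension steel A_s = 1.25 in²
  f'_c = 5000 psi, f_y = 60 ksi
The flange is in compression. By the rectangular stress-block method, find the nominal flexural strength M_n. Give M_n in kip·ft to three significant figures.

Tension: T = A_s f_y = 1.25 × 60 = 75 kips.
Try a within the flange: a = T/(0.85 f'_c b_f) = 75/(0.85 × 5 × 39) = 0.452 in.
Since a = 0.452 ≤ h_f = 4.8 in, the stress block lies entirely in the flange; analyse as a rectangular beam of width b_f.
M_n = T(d − a/2) = 75 × (26.7 − 0.226) = 1985.6 kip·in.
M_n = 1985.6/12 = 165.47 kip·ft.

M_n ≈ 165 kip·ft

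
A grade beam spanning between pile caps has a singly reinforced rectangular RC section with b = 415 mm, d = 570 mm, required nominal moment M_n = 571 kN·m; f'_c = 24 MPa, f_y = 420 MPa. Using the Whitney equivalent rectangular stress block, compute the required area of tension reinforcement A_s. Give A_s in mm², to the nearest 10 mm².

With M_n = 0.85 f'_c a b (d − a/2), solve the quadratic for a:
a = d − √(d² − 2M_n/(0.85 f'_c b)) = 570 − √(570² − 2 × 571×10⁶/(0.85 × 24 × 415)) = 134.10 mm.
A_s = 0.85 f'_c a b / f_y = 0.85 × 24 × 134.10 × 415 / 420 = 2703.1 mm².

A_s ≈ 2700 mm²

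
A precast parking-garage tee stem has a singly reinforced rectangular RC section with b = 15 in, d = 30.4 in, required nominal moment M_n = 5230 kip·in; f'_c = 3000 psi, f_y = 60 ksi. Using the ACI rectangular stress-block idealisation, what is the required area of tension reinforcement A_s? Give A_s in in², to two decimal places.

A_s ≈ 3.12 in²

From M_n = 0.85 f'_c a b (d − a/2):
a = d − √(d² − 2M_n/(0.85 f'_c b)) = 30.4 − √(30.4² − 2 × 5230/(0.85 × 3 × 15)) = 4.891 in.
A_s = 0.85 f'_c a b / f_y = 0.85 × 3 × 4.891 × 15 / 60 = 3.118 in².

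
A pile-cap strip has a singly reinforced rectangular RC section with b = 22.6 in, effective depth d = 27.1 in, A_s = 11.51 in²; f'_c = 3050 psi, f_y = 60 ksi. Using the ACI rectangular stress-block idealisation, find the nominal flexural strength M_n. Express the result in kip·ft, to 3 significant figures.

M_n ≈ 1220 kip·ft

T = A_s f_y = 11.51 × 60 = 690.6 kips.
a = T/(0.85 f'_c b) = 690.6/(0.85 × 3.05 × 22.6) = 11.787 in.
M_n = T(d − a/2) = 690.6 × (27.1 − 5.8935) = 14645.2 kip·in = 14645.2/12 = 1220.43 kip·ft.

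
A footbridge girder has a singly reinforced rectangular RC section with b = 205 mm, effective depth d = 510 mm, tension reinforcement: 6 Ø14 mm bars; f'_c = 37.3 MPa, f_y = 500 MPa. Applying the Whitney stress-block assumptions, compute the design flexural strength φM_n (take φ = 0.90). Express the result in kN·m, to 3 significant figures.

φM_n ≈ 197 kN·m

A_s = 6 × 154 = 924 mm².
T = A_s f_y = 924 × 500 = 462000 N = 462 kN.
From C = T: a = T/(0.85 f'_c b) = 462000/(0.85 × 37.3 × 205) = 71.08 mm.
M_n = T(d − a/2) = 462 kN × (510 − 35.54) mm = 219.20 kN·m.
φM_n = 0.90 × 219.20 = 197.28 kN·m.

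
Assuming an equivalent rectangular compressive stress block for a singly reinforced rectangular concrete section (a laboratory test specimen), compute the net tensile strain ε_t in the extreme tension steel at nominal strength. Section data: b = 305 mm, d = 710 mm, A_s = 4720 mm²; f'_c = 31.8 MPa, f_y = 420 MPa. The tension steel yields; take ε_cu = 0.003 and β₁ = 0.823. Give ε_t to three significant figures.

a = A_s f_y/(0.85 f'_c b) = 240.46 mm.
β₁ = 0.823, so c = a/β₁ = 240.46/0.823 = 292.17 mm.
From the linear strain diagram with ε_cu = 0.003: ε_t = 0.003 (d − c)/c = 0.003 × (710 − 292.17)/292.17 = 0.00429.
ε_t is between 0.004 and 0.005 — transition zone.

ε_t ≈ 0.00429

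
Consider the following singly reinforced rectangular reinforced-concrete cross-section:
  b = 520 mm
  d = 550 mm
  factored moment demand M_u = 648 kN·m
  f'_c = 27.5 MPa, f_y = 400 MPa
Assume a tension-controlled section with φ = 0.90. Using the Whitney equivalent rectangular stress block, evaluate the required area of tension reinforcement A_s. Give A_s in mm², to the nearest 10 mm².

M_n = M_u/φ = 648/0.90 = 720 kN·m.
With M_n = 0.85 f'_c a b (d − a/2), solve the quadratic for a:
a = d − √(d² − 2M_n/(0.85 f'_c b)) = 550 − √(550² − 2 × 720×10⁶/(0.85 × 27.5 × 520)) = 121.01 mm.
A_s = 0.85 f'_c a b / f_y = 0.85 × 27.5 × 121.01 × 520 / 400 = 3677.2 mm².

A_s ≈ 3680 mm²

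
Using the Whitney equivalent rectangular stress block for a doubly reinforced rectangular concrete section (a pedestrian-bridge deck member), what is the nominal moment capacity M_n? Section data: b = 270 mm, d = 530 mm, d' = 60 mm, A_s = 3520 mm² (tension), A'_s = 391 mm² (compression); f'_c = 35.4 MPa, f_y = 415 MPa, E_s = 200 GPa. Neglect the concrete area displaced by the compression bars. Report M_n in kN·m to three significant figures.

M_n ≈ 661 kN·m

Assume both tension and compression steel yield.
Net tension couple steel: A_s − A'_s = 3129 mm².
a = (A_s − A'_s) f_y / (0.85 f'_c b) = 1298535/(0.85 × 35.4 × 270) = 159.83 mm.
c = a/β₁ = 159.83/0.797 = 200.54 mm; ε'_s = 0.003(c − d')/c = 0.0021 ≥ f_y/E_s = 0.0021, so compression steel does yield.
M_n = (A_s − A'_s) f_y (d − a/2) + A'_s f_y (d − d') = [1298535 × (530 − 79.915) + 162265 × (530 − 60)] × 10⁻⁶ = 584.45 + 76.26 = 660.71 kN·m.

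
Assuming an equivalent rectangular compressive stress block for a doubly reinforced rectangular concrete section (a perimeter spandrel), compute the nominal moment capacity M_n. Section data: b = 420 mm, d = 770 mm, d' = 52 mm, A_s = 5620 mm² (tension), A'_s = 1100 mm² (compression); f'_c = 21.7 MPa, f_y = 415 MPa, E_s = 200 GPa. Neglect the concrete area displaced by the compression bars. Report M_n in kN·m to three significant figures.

Assume both tension and compression steel yield.
Net tension couple steel: A_s − A'_s = 4520 mm².
a = (A_s − A'_s) f_y / (0.85 f'_c b) = 1875800/(0.85 × 21.7 × 420) = 242.14 mm.
c = a/β₁ = 242.14/0.85 = 284.87 mm; ε'_s = 0.003(c − d')/c = 0.0025 ≥ f_y/E_s = 0.0021, so compression steel does yield.
M_n = (A_s − A'_s) f_y (d − a/2) + A'_s f_y (d − d') = [1875800 × (770 − 121.07) + 456500 × (770 − 52)] × 10⁻⁶ = 1217.26 + 327.77 = 1545.03 kN·m.

M_n ≈ 1550 kN·m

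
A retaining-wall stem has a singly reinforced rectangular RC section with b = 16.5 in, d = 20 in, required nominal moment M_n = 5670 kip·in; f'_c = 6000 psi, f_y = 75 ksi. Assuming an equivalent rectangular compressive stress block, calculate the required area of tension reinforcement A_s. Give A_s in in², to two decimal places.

A_s ≈ 4.17 in²

From M_n = 0.85 f'_c a b (d − a/2):
a = d − √(d² − 2M_n/(0.85 f'_c b)) = 20 − √(20² − 2 × 5670/(0.85 × 6 × 16.5)) = 3.714 in.
A_s = 0.85 f'_c a b / f_y = 0.85 × 6 × 3.714 × 16.5 / 75 = 4.167 in².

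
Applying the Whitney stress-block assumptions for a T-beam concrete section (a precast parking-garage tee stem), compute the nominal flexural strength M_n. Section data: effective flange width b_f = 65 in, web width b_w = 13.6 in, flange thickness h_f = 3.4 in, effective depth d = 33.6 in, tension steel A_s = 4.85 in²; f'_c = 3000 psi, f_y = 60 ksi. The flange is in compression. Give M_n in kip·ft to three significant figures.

Tension: T = A_s f_y = 4.85 × 60 = 291 kips.
Try a within the flange: a = T/(0.85 f'_c b_f) = 291/(0.85 × 3 × 65) = 1.756 in.
Since a = 1.756 ≤ h_f = 3.4 in, the stress block lies entirely in the flange; analyse as a rectangular beam of width b_f.
M_n = T(d − a/2) = 291 × (33.6 − 0.878) = 9522.1 kip·in.
M_n = 9522.1/12 = 793.51 kip·ft.

M_n ≈ 794 kip·ft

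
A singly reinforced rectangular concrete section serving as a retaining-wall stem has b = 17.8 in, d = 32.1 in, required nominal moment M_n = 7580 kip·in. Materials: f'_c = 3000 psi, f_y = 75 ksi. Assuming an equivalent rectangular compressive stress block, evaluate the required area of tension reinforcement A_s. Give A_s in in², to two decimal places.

From M_n = 0.85 f'_c a b (d − a/2):
a = d − √(d² − 2M_n/(0.85 f'_c b)) = 32.1 − √(32.1² − 2 × 7580/(0.85 × 3 × 17.8)) = 5.710 in.
A_s = 0.85 f'_c a b / f_y = 0.85 × 3 × 5.710 × 17.8 / 75 = 3.456 in².

A_s ≈ 3.46 in²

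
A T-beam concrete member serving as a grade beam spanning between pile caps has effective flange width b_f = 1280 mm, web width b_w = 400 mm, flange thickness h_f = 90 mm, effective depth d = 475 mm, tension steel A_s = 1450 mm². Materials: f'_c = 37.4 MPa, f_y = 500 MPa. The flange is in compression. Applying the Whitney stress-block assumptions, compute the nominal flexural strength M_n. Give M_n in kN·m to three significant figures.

M_n ≈ 338 kN·m

Tension: T = A_s f_y = 1450 × 500 = 725000 N.
Try a within the flange: a = T/(0.85 f'_c b_f) = 725000/(0.85 × 37.4 × 1280) = 17.82 mm.
Since a = 17.82 ≤ h_f = 90 mm, the stress block lies entirely in the flange; analyse as a rectangular beam of width b_f.
M_n = T(d − a/2) = 725000 × (475 − 8.91) = 337.92 × 10⁶ N·mm.
M_n = 337.92 kN·m.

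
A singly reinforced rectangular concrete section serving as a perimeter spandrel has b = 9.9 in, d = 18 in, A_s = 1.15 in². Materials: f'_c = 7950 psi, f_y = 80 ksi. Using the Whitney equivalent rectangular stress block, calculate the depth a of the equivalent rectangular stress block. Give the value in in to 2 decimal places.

T = A_s f_y = 1.15 × 80 = 92 kips.
a = T/(0.85 f'_c b) = 92/(0.85 × 7.95 × 9.9) = 1.38 in.

a ≈ 1.38 in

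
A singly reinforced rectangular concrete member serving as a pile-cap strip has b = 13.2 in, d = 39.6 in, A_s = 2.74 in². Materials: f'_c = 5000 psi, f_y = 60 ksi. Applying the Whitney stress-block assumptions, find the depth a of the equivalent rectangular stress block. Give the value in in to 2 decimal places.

a ≈ 2.93 in

T = A_s f_y = 2.74 × 60 = 164.4 kips.
a = T/(0.85 f'_c b) = 164.4/(0.85 × 5 × 13.2) = 2.93 in.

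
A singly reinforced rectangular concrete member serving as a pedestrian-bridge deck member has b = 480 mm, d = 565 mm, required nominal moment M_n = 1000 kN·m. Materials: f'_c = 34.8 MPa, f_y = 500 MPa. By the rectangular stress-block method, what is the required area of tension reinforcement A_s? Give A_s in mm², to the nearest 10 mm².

A_s ≈ 4050 mm²

With M_n = 0.85 f'_c a b (d − a/2), solve the quadratic for a:
a = d − √(d² − 2M_n/(0.85 f'_c b)) = 565 − √(565² − 2 × 1000×10⁶/(0.85 × 34.8 × 480)) = 142.67 mm.
A_s = 0.85 f'_c a b / f_y = 0.85 × 34.8 × 142.67 × 480 / 500 = 4051.4 mm².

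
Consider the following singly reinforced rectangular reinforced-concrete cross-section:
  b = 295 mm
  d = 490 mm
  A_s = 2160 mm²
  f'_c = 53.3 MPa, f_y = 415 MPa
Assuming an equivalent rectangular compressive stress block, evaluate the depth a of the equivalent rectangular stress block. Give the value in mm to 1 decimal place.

T = A_s f_y = 2160 × 415 = 896400 N = 896.4 kN.
Setting C = 0.85 f'_c a b equal to T: a = 896400/(0.85 × 53.3 × 295) = 67.1 mm.

a ≈ 67.1 mm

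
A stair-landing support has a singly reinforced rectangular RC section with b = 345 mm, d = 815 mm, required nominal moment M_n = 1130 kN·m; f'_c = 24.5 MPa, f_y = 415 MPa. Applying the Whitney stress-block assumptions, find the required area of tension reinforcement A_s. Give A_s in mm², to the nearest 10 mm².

A_s ≈ 3870 mm²

With M_n = 0.85 f'_c a b (d − a/2), solve the quadratic for a:
a = d − √(d² − 2M_n/(0.85 f'_c b)) = 815 − √(815² − 2 × 1130×10⁶/(0.85 × 24.5 × 345)) = 223.68 mm.
A_s = 0.85 f'_c a b / f_y = 0.85 × 24.5 × 223.68 × 345 / 415 = 3872.4 mm².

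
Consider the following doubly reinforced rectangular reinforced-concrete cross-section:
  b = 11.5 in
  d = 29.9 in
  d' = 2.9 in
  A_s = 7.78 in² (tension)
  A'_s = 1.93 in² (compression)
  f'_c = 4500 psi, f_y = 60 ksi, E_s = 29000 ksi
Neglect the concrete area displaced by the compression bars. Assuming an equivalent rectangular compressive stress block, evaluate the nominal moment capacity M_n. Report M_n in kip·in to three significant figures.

M_n ≈ 12200 kip·in

Assume both steels yield.
a = (A_s − A'_s) f_y/(0.85 f'_c b) = (7.78 − 1.93) × 60/(0.85 × 4.5 × 11.5) = 7.980 in.
c = a/β₁ = 7.980/0.825 = 9.673 in; ε'_s = 0.003(c − d')/c = 0.0021 ≥ ε_y = 0.0021, so the compression steel yields.
M_n = (A_s − A'_s) f_y (d − a/2) + A'_s f_y (d − d') = 351 × (29.9 − 3.99) + 115.8 × (29.9 − 2.9) = 9094.4 + 3126.6 = 12221.0 kip·in.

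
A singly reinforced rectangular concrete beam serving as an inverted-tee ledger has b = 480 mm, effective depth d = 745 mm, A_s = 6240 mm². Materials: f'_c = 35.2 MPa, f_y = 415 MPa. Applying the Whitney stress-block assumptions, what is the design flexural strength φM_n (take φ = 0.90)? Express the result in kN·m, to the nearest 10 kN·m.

φM_n ≈ 1530 kN·m

T = A_s f_y = 6240 × 415 = 2589600 N = 2589.6 kN.
From C = T: a = T/(0.85 f'_c b) = 2589600/(0.85 × 35.2 × 480) = 180.31 mm.
M_n = T(d − a/2) = 2589.6 kN × (745 − 90.155) mm = 1695.79 kN·m.
φM_n = 0.90 × 1695.79 = 1526.21 kN·m.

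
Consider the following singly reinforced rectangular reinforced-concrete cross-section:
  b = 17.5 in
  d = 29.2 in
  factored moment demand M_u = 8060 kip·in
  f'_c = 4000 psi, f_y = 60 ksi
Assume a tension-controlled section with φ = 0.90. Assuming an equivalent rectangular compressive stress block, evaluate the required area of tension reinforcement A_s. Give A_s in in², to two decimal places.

M_n = M_u/φ = 8060/0.90 = 8955.56 kip·in.
From M_n = 0.85 f'_c a b (d − a/2):
a = d − √(d² − 2M_n/(0.85 f'_c b)) = 29.2 − √(29.2² − 2 × 8955.56/(0.85 × 4 × 17.5)) = 5.714 in.
A_s = 0.85 f'_c a b / f_y = 0.85 × 4 × 5.714 × 17.5 / 60 = 5.666 in².

A_s ≈ 5.67 in²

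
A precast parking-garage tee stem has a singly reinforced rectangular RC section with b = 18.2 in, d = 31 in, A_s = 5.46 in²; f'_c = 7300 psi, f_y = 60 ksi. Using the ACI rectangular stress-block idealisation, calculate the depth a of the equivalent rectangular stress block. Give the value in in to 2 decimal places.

T = A_s f_y = 5.46 × 60 = 327.6 kips.
a = T/(0.85 f'_c b) = 327.6/(0.85 × 7.3 × 18.2) = 2.90 in.

a ≈ 2.90 in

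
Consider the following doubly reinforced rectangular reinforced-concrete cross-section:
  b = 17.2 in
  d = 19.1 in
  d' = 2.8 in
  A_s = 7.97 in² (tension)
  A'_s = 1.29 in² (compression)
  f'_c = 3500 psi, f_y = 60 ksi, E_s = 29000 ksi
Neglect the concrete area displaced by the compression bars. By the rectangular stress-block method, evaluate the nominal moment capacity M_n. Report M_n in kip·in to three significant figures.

Assume both steels yield.
a = (A_s − A'_s) f_y/(0.85 f'_c b) = (7.97 − 1.29) × 60/(0.85 × 3.5 × 17.2) = 7.833 in.
c = a/β₁ = 7.833/0.85 = 9.215 in; ε'_s = 0.003(c − d')/c = 0.0021 ≥ ε_y = 0.0021, so the compression steel yields.
M_n = (A_s − A'_s) f_y (d − a/2) + A'_s f_y (d − d') = 400.8 × (19.1 − 3.9165) + 77.4 × (19.1 − 2.8) = 6085.5 + 1261.6 = 7347.1 kip·in.

M_n ≈ 7350 kip·in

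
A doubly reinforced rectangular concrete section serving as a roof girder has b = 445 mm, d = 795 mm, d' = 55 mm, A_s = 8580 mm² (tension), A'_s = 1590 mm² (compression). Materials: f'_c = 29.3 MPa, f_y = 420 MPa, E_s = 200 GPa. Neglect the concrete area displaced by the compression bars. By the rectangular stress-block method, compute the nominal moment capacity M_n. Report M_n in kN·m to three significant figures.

Assume both tension and compression steel yield.
Net tension couple steel: A_s − A'_s = 6990 mm².
a = (A_s − A'_s) f_y / (0.85 f'_c b) = 2935800/(0.85 × 29.3 × 445) = 264.90 mm.
c = a/β₁ = 264.90/0.841 = 314.98 mm; ε'_s = 0.003(c − d')/c = 0.0025 ≥ f_y/E_s = 0.0021, so compression steel does yield.
M_n = (A_s − A'_s) f_y (d − a/2) + A'_s f_y (d − d') = [2935800 × (795 − 132.45) + 667800 × (795 − 55)] × 10⁻⁶ = 1945.11 + 494.17 = 2439.28 kN·m.

M_n ≈ 2440 kN·m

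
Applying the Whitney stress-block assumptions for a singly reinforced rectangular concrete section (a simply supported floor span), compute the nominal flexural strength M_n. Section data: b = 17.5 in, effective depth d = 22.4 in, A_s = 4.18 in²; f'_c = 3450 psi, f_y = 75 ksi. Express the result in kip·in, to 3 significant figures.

M_n ≈ 6060 kip·in

T = A_s f_y = 4.18 × 75 = 313.5 kips.
a = T/(0.85 f'_c b) = 313.5/(0.85 × 3.45 × 17.5) = 6.109 in.
M_n = T(d − a/2) = 313.5 × (22.4 − 3.0545) = 6064.8 kip·in.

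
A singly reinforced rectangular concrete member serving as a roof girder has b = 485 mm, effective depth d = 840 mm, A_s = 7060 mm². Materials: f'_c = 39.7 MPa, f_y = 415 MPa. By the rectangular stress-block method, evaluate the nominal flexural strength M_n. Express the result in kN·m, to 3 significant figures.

M_n ≈ 2200 kN·m

T = A_s f_y = 7060 × 415 = 2929900 N = 2929.9 kN.
From C = T: a = T/(0.85 f'_c b) = 2929900/(0.85 × 39.7 × 485) = 179.02 mm.
M_n = T(d − a/2) = 2929.9 kN × (840 − 89.51) mm = 2198.86 kN·m.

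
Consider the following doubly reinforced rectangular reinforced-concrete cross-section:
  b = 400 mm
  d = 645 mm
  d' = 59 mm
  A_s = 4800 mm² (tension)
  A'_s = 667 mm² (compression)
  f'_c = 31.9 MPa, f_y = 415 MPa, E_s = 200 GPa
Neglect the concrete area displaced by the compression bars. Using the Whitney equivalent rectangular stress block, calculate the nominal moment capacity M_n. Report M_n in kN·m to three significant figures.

M_n ≈ 1130 kN·m

Assume both tension and compression steel yield.
Net tension couple steel: A_s − A'_s = 4133 mm².
a = (A_s − A'_s) f_y / (0.85 f'_c b) = 1715195/(0.85 × 31.9 × 400) = 158.14 mm.
c = a/β₁ = 158.14/0.822 = 192.38 mm; ε'_s = 0.003(c − d')/c = 0.0021 ≥ f_y/E_s = 0.0021, so compression steel does yield.
M_n = (A_s − A'_s) f_y (d − a/2) + A'_s f_y (d − d') = [1715195 × (645 − 79.07) + 276805 × (645 − 59)] × 10⁻⁶ = 970.68 + 162.21 = 1132.89 kN·m.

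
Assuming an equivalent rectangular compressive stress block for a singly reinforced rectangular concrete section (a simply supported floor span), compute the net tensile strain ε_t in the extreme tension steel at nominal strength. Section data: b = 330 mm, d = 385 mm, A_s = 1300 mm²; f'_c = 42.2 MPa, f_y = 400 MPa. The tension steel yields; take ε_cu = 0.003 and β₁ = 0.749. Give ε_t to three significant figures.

a = A_s f_y/(0.85 f'_c b) = 43.93 mm.
β₁ = 0.749, so c = a/β₁ = 43.93/0.749 = 58.65 mm.
From the linear strain diagram with ε_cu = 0.003: ε_t = 0.003 (d − c)/c = 0.003 × (385 − 58.65)/58.65 = 0.0167.
Since ε_t ≥ 0.005, the section is tension-controlled.

ε_t ≈ 0.0167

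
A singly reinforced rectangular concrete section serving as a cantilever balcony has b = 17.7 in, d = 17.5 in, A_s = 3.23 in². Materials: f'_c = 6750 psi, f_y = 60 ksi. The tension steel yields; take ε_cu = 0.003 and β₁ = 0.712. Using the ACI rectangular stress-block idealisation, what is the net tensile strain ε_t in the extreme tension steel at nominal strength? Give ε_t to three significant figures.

ε_t ≈ 0.0166

a = A_s f_y/(0.85 f'_c b) = 1.908 in.
β₁ = 0.712, so c = a/β₁ = 1.908/0.712 = 2.680 in.
From the linear strain diagram with ε_cu = 0.003: ε_t = 0.003 (d − c)/c = 0.003 × (17.5 − 2.680)/2.680 = 0.0166.
Since ε_t ≥ 0.005, the section is tension-controlled.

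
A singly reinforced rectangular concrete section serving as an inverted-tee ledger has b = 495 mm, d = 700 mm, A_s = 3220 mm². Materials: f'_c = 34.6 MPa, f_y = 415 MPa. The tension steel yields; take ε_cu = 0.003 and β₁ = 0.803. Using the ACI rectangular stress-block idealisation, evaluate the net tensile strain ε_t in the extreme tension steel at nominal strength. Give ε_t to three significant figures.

ε_t ≈ 0.0154

a = A_s f_y/(0.85 f'_c b) = 91.79 mm.
β₁ = 0.803, so c = a/β₁ = 91.79/0.803 = 114.31 mm.
From the linear strain diagram with ε_cu = 0.003: ε_t = 0.003 (d − c)/c = 0.003 × (700 − 114.31)/114.31 = 0.0154.
Since ε_t ≥ 0.005, the section is tension-controlled.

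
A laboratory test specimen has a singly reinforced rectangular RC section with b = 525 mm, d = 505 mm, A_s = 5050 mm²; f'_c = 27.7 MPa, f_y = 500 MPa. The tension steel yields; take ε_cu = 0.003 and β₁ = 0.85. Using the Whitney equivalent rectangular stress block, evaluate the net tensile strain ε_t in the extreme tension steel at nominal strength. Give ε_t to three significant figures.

a = A_s f_y/(0.85 f'_c b) = 204.27 mm.
β₁ = 0.85, so c = a/β₁ = 204.27/0.85 = 240.32 mm.
From the linear strain diagram with ε_cu = 0.003: ε_t = 0.003 (d − c)/c = 0.003 × (505 − 240.32)/240.32 = 0.00330.
ε_t < 0.004 — the section is over-reinforced for flexure under ACI limits.

ε_t ≈ 0.00330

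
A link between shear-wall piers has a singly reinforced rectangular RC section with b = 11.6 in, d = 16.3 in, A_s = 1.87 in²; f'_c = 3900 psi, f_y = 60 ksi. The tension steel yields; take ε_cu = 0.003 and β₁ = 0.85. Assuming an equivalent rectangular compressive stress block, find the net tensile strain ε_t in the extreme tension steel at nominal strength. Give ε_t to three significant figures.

a = A_s f_y/(0.85 f'_c b) = 2.918 in.
β₁ = 0.85, so c = a/β₁ = 2.918/0.85 = 3.433 in.
From the linear strain diagram with ε_cu = 0.003: ε_t = 0.003 (d − c)/c = 0.003 × (16.3 − 3.433)/3.433 = 0.0112.
Since ε_t ≥ 0.005, the section is tension-controlled.

ε_t ≈ 0.0112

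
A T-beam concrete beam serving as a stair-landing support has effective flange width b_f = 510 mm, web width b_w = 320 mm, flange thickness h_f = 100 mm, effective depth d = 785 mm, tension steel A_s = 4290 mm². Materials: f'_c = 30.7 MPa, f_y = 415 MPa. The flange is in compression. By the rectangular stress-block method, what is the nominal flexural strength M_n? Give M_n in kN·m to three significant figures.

Tension: T = A_s f_y = 4290 × 415 = 1780350 N.
Try a within the flange: a = T/(0.85 f'_c b_f) = 1780350/(0.85 × 30.7 × 510) = 133.78 mm.
a = 133.78 > h_f = 100 mm: the block extends into the web. Split into flange-overhang and web parts.
C_f = 0.85 f'_c (b_f − b_w) h_f = 0.85 × 30.7 × (510 − 320) × 100 = 495805 N.
Remaining web compression depth: a_w = (T − C_f)/(0.85 f'_c b_w) = (1780350 − 495805)/(0.85 × 30.7 × 320) = 153.83 mm.
M_n = C_f(d − h_f/2) + (T − C_f)(d − a_w/2) = 495805 × (785 − 50) + 1284545 × (785 − 76.915) = 364.42 + 909.57 = 1273.99 × 10⁶ N·mm.
M_n = 1273.99 kN·m.

M_n ≈ 1270 kN·m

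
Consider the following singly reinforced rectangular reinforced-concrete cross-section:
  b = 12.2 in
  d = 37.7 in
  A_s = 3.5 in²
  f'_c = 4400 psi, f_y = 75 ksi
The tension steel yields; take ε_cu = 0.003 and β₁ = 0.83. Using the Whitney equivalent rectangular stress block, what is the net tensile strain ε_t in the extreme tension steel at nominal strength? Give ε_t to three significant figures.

a = A_s f_y/(0.85 f'_c b) = 5.753 in.
β₁ = 0.83, so c = a/β₁ = 5.753/0.83 = 6.931 in.
From the linear strain diagram with ε_cu = 0.003: ε_t = 0.003 (d − c)/c = 0.003 × (37.7 − 6.931)/6.931 = 0.0133.
Since ε_t ≥ 0.005, the section is tension-controlled.

ε_t ≈ 0.0133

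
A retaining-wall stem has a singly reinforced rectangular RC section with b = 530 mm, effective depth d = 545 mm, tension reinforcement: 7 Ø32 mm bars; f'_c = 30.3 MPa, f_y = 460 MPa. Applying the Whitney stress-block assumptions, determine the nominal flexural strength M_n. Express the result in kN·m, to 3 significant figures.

M_n ≈ 1170 kN·m

A_s = 7 × 804 = 5628 mm².
T = A_s f_y = 5628 × 460 = 2588880 N = 2588.88 kN.
From C = T: a = T/(0.85 f'_c b) = 2588880/(0.85 × 30.3 × 530) = 189.66 mm.
M_n = T(d − a/2) = 2588.88 kN × (545 − 94.83) mm = 1165.44 kN·m.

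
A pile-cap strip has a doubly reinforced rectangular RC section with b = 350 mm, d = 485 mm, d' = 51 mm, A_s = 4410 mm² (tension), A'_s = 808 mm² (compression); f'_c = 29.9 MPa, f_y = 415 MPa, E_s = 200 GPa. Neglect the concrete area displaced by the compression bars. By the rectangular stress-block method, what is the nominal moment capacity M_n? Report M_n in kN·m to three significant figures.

Assume both tension and compression steel yield.
Net tension couple steel: A_s − A'_s = 3602 mm².
a = (A_s − A'_s) f_y / (0.85 f'_c b) = 1494830/(0.85 × 29.9 × 350) = 168.05 mm.
c = a/β₁ = 168.05/0.836 = 201.02 mm; ε'_s = 0.003(c − d')/c = 0.0022 ≥ f_y/E_s = 0.0021, so compression steel does yield.
M_n = (A_s − A'_s) f_y (d − a/2) + A'_s f_y (d − d') = [1494830 × (485 − 84.025) + 335320 × (485 − 51)] × 10⁻⁶ = 599.39 + 145.53 = 744.92 kN·m.

M_n ≈ 745 kN·m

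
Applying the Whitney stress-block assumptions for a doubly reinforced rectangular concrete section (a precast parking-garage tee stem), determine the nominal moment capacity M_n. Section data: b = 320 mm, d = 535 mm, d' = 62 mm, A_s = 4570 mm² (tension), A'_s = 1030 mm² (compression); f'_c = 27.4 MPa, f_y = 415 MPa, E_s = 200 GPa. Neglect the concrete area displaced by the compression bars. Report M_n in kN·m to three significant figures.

Assume both tension and compression steel yield.
Net tension couple steel: A_s − A'_s = 3540 mm².
a = (A_s − A'_s) f_y / (0.85 f'_c b) = 1469100/(0.85 × 27.4 × 320) = 197.12 mm.
c = a/β₁ = 197.12/0.85 = 231.91 mm; ε'_s = 0.003(c − d')/c = 0.0022 ≥ f_y/E_s = 0.0021, so compression steel does yield.
M_n = (A_s − A'_s) f_y (d − a/2) + A'_s f_y (d − d') = [1469100 × (535 − 98.56) + 427450 × (535 − 62)] × 10⁻⁶ = 641.17 + 202.18 = 843.35 kN·m.

M_n ≈ 843 kN·m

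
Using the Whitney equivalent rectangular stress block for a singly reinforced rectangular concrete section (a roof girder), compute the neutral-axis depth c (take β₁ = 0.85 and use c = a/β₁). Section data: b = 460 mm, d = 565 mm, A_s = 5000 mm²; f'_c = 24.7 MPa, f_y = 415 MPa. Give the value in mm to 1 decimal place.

T = A_s f_y = 5000 × 415 = 2075000 N = 2075 kN.
Setting C = 0.85 f'_c a b equal to T: a = 2075000/(0.85 × 24.7 × 460) = 214.854 mm.
With β₁ = 0.85, c = a/β₁ = 214.854/0.85 = 252.8 mm.

c ≈ 252.8 mm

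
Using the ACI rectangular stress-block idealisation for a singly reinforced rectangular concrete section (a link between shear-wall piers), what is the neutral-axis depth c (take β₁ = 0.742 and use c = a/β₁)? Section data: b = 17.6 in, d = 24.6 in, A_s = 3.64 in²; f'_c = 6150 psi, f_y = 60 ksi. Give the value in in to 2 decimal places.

c ≈ 3.20 in

T = A_s f_y = 3.64 × 60 = 218.4 kips.
a = T/(0.85 f'_c b) = 218.4/(0.85 × 6.15 × 17.6) = 2.3738 in.
With β₁ = 0.742, c = a/β₁ = 2.3738/0.742 = 3.20 in.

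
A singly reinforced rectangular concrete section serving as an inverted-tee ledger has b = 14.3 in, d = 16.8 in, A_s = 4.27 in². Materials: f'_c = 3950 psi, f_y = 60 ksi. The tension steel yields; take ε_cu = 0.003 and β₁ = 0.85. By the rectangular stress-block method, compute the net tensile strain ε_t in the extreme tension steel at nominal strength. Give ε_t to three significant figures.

a = A_s f_y/(0.85 f'_c b) = 5.336 in.
β₁ = 0.85, so c = a/β₁ = 5.336/0.85 = 6.278 in.
From the linear strain diagram with ε_cu = 0.003: ε_t = 0.003 (d − c)/c = 0.003 × (16.8 − 6.278)/6.278 = 0.00503.
Since ε_t ≥ 0.005, the section is tension-controlled.

ε_t ≈ 0.00503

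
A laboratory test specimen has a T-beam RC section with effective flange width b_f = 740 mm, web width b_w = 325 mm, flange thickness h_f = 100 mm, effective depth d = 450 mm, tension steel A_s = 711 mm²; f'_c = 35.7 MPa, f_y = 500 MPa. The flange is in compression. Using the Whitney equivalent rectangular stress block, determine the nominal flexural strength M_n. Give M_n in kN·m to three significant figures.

Tension: T = A_s f_y = 711 × 500 = 355500 N.
Try a within the flange: a = T/(0.85 f'_c b_f) = 355500/(0.85 × 35.7 × 740) = 15.83 mm.
Since a = 15.83 ≤ h_f = 100 mm, the stress block lies entirely in the flange; analyse as a rectangular beam of width b_f.
M_n = T(d − a/2) = 355500 × (450 − 7.915) = 157.16 × 10⁶ N·mm.
M_n = 157.16 kN·m.

M_n ≈ 157 kN·m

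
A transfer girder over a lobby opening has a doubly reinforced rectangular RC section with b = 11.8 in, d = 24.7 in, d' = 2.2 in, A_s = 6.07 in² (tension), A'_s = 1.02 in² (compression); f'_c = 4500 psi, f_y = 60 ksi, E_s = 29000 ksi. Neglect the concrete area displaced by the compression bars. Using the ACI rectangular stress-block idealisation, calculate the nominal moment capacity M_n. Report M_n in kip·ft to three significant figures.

Assume both steels yield.
a = (A_s − A'_s) f_y/(0.85 f'_c b) = (6.07 − 1.02) × 60/(0.85 × 4.5 × 11.8) = 6.713 in.
c = a/β₁ = 6.713/0.825 = 8.137 in; ε'_s = 0.003(c − d')/c = 0.0022 ≥ ε_y = 0.0021, so the compression steel yields.
M_n = (A_s − A'_s) f_y (d − a/2) + A'_s f_y (d − d') = 303 × (24.7 − 3.3565) + 61.2 × (24.7 − 2.2) = 6467.1 + 1377.0 = 7844.1 kip·in = 7844.1/12 = 653.68 kip·ft.

M_n ≈ 654 kip·ft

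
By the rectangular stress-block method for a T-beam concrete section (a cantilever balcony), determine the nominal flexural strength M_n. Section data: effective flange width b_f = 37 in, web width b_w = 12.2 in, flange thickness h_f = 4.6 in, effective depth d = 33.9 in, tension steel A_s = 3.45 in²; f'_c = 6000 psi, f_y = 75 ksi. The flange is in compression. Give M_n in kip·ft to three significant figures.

Tension: T = A_s f_y = 3.45 × 75 = 258.75 kips.
Try a within the flange: a = T/(0.85 f'_c b_f) = 258.75/(0.85 × 6 × 37) = 1.371 in.
Since a = 1.371 ≤ h_f = 4.6 in, the stress block lies entirely in the flange; analyse as a rectangular beam of width b_f.
M_n = T(d − a/2) = 258.75 × (33.9 − 0.6855) = 8594.3 kip·in.
M_n = 8594.3/12 = 716.19 kip·ft.

M_n ≈ 716 kip·ft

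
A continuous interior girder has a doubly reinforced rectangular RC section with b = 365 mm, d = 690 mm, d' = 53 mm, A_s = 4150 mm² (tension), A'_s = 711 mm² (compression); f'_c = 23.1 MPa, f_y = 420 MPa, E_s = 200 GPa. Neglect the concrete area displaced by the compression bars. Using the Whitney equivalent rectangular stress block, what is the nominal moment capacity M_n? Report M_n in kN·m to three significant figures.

Assume both tension and compression steel yield.
Net tension couple steel: A_s − A'_s = 3439 mm².
a = (A_s − A'_s) f_y / (0.85 f'_c b) = 1444380/(0.85 × 23.1 × 365) = 201.54 mm.
c = a/β₁ = 201.54/0.85 = 237.11 mm; ε'_s = 0.003(c − d')/c = 0.0023 ≥ f_y/E_s = 0.0021, so compression steel does yield.
M_n = (A_s − A'_s) f_y (d − a/2) + A'_s f_y (d − d') = [1444380 × (690 − 100.77) + 298620 × (690 − 53)] × 10⁻⁶ = 851.07 + 190.22 = 1041.29 kN·m.

M_n ≈ 1040 kN·m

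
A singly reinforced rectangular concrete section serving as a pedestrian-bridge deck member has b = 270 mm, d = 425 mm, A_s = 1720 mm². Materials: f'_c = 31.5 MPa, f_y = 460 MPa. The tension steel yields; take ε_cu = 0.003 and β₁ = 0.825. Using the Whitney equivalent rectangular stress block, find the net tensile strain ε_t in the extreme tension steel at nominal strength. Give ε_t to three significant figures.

a = A_s f_y/(0.85 f'_c b) = 109.44 mm.
β₁ = 0.825, so c = a/β₁ = 109.44/0.825 = 132.65 mm.
From the linear strain diagram with ε_cu = 0.003: ε_t = 0.003 (d − c)/c = 0.003 × (425 − 132.65)/132.65 = 0.00661.
Since ε_t ≥ 0.005, the section is tension-controlled.

ε_t ≈ 0.00661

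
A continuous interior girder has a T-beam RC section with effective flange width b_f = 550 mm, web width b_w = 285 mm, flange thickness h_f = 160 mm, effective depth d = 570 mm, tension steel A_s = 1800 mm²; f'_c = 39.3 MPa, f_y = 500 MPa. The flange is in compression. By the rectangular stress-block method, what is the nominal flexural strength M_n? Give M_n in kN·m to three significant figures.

Tension: T = A_s f_y = 1800 × 500 = 900000 N.
Try a within the flange: a = T/(0.85 f'_c b_f) = 900000/(0.85 × 39.3 × 550) = 48.99 mm.
Since a = 48.99 ≤ h_f = 160 mm, the stress block lies entirely in the flange; analyse as a rectangular beam of width b_f.
M_n = T(d − a/2) = 900000 × (570 − 24.495) = 490.95 × 10⁶ N·mm.
M_n = 490.95 kN·m.

M_n ≈ 491 kN·m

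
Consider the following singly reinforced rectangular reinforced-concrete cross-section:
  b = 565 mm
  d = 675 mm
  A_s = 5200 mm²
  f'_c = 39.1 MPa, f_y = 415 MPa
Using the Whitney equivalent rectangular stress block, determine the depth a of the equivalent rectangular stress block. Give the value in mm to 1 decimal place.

a ≈ 114.9 mm

T = A_s f_y = 5200 × 415 = 2158000 N = 2158 kN.
Setting C = 0.85 f'_c a b equal to T: a = 2158000/(0.85 × 39.1 × 565) = 114.9 mm.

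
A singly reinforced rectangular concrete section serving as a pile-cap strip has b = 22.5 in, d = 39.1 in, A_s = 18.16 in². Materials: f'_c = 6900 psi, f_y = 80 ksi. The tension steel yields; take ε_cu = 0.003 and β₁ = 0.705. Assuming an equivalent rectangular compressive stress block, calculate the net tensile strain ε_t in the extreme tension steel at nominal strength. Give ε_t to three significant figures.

ε_t ≈ 0.00451

a = A_s f_y/(0.85 f'_c b) = 11.009 in.
β₁ = 0.705, so c = a/β₁ = 11.009/0.705 = 15.616 in.
From the linear strain diagram with ε_cu = 0.003: ε_t = 0.003 (d − c)/c = 0.003 × (39.1 − 15.616)/15.616 = 0.00451.
ε_t is between 0.004 and 0.005 — transition zone.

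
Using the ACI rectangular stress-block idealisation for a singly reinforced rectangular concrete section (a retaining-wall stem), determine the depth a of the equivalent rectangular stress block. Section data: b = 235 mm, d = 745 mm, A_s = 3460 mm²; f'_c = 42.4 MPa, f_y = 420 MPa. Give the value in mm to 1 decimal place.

a ≈ 171.6 mm

T = A_s f_y = 3460 × 420 = 1453200 N = 1453.2 kN.
Setting C = 0.85 f'_c a b equal to T: a = 1453200/(0.85 × 42.4 × 235) = 171.6 mm.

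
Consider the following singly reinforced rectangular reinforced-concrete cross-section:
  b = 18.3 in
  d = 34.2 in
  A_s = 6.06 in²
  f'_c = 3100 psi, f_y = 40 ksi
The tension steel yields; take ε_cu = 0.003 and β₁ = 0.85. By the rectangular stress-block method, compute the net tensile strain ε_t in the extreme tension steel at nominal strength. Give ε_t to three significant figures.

ε_t ≈ 0.0143

a = A_s f_y/(0.85 f'_c b) = 5.027 in.
β₁ = 0.85, so c = a/β₁ = 5.027/0.85 = 5.914 in.
From the linear strain diagram with ε_cu = 0.003: ε_t = 0.003 (d − c)/c = 0.003 × (34.2 − 5.914)/5.914 = 0.0143.
Since ε_t ≥ 0.005, the section is tension-controlled.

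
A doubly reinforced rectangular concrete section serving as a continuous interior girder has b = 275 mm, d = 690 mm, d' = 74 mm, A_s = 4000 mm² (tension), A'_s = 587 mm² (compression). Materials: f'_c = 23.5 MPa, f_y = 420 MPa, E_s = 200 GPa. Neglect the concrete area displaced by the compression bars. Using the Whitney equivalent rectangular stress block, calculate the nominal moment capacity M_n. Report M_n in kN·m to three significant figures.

M_n ≈ 954 kN·m

Assume both tension and compression steel yield.
Net tension couple steel: A_s − A'_s = 3413 mm².
a = (A_s − A'_s) f_y / (0.85 f'_c b) = 1433460/(0.85 × 23.5 × 275) = 260.96 mm.
c = a/β₁ = 260.96/0.85 = 307.01 mm; ε'_s = 0.003(c − d')/c = 0.0023 ≥ f_y/E_s = 0.0021, so compression steel does yield.
M_n = (A_s − A'_s) f_y (d − a/2) + A'_s f_y (d − d') = [1433460 × (690 − 130.48) + 246540 × (690 − 74)] × 10⁻⁶ = 802.05 + 151.87 = 953.92 kN·m.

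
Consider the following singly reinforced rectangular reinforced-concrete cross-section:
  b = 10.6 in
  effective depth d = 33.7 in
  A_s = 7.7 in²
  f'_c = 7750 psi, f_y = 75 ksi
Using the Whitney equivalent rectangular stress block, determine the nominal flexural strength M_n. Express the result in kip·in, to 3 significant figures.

M_n ≈ 17100 kip·in

T = A_s f_y = 7.7 × 75 = 577.5 kips.
a = T/(0.85 f'_c b) = 577.5/(0.85 × 7.75 × 10.6) = 8.270 in.
M_n = T(d − a/2) = 577.5 × (33.7 − 4.135) = 17073.8 kip·in.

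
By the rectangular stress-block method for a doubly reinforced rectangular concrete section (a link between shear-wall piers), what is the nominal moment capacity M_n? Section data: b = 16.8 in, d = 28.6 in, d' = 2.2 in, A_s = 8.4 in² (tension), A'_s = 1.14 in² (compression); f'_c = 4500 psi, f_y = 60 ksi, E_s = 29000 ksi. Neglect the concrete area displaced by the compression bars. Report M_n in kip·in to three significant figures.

Assume both steels yield.
a = (A_s − A'_s) f_y/(0.85 f'_c b) = (8.4 − 1.14) × 60/(0.85 × 4.5 × 16.8) = 6.779 in.
c = a/β₁ = 6.779/0.825 = 8.217 in; ε'_s = 0.003(c − d')/c = 0.0022 ≥ ε_y = 0.0021, so the compression steel yields.
M_n = (A_s − A'_s) f_y (d − a/2) + A'_s f_y (d − d') = 435.6 × (28.6 − 3.3895) + 68.4 × (28.6 − 2.2) = 10981.7 + 1805.8 = 12787.5 kip·in.

M_n ≈ 12800 kip·in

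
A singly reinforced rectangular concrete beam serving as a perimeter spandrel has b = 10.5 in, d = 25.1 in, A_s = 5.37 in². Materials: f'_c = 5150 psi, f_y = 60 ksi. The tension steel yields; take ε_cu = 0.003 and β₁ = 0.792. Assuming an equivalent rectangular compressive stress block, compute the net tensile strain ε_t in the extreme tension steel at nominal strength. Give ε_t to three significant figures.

ε_t ≈ 0.00551

a = A_s f_y/(0.85 f'_c b) = 7.010 in.
β₁ = 0.792, so c = a/β₁ = 7.010/0.792 = 8.851 in.
From the linear strain diagram with ε_cu = 0.003: ε_t = 0.003 (d − c)/c = 0.003 × (25.1 − 8.851)/8.851 = 0.00551.
Since ε_t ≥ 0.005, the section is tension-controlled.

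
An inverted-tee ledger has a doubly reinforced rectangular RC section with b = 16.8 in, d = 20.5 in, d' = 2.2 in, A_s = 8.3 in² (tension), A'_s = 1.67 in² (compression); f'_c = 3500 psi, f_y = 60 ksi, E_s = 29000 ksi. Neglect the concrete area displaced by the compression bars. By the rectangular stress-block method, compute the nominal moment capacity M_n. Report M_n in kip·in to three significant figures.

Assume both steels yield.
a = (A_s − A'_s) f_y/(0.85 f'_c b) = (8.3 − 1.67) × 60/(0.85 × 3.5 × 16.8) = 7.959 in.
c = a/β₁ = 7.959/0.85 = 9.364 in; ε'_s = 0.003(c − d')/c = 0.0023 ≥ ε_y = 0.0021, so the compression steel yields.
M_n = (A_s − A'_s) f_y (d − a/2) + A'_s f_y (d − d') = 397.8 × (20.5 − 3.9795) + 100.2 × (20.5 − 2.2) = 6571.9 + 1833.7 = 8405.6 kip·in.

M_n ≈ 8410 kip·in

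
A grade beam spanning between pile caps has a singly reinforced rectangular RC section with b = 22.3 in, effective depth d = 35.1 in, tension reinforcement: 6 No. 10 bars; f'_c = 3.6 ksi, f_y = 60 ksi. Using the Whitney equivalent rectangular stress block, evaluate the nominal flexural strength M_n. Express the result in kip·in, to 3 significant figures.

M_n ≈ 14500 kip·in

A_s = 6 × 1.27 = 7.62 in².
T = A_s f_y = 7.62 × 60 = 457.2 kips.
a = T/(0.85 f'_c b) = 457.2/(0.85 × 3.6 × 22.3) = 6.700 in.
M_n = T(d − a/2) = 457.2 × (35.1 − 3.35) = 14516.1 kip·in.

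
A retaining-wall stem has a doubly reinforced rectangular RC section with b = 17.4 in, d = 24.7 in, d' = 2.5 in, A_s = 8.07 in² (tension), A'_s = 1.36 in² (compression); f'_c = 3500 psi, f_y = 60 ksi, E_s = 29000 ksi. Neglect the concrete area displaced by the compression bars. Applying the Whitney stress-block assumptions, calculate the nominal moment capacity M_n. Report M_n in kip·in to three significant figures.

M_n ≈ 10200 kip·in

Assume both steels yield.
a = (A_s − A'_s) f_y/(0.85 f'_c b) = (8.07 − 1.36) × 60/(0.85 × 3.5 × 17.4) = 7.777 in.
c = a/β₁ = 7.777/0.85 = 9.149 in; ε'_s = 0.003(c − d')/c = 0.0022 ≥ ε_y = 0.0021, so the compression steel yields.
M_n = (A_s − A'_s) f_y (d − a/2) + A'_s f_y (d − d') = 402.6 × (24.7 − 3.8885) + 81.6 × (24.7 − 2.5) = 8378.7 + 1811.5 = 10190.2 kip·in.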